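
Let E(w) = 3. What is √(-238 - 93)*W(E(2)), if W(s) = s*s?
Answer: 9*I*√331 ≈ 163.74*I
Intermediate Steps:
W(s) = s²
√(-238 - 93)*W(E(2)) = √(-238 - 93)*3² = √(-331)*9 = (I*√331)*9 = 9*I*√331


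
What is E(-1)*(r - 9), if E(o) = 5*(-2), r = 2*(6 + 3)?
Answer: -90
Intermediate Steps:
r = 18 (r = 2*9 = 18)
E(o) = -10
E(-1)*(r - 9) = -10*(18 - 9) = -10*9 = -90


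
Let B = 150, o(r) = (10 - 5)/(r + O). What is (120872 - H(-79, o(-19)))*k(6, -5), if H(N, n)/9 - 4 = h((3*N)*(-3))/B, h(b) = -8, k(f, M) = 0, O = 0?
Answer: 0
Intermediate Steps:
o(r) = 5/r (o(r) = (10 - 5)/(r + 0) = 5/r)
H(N, n) = 888/25 (H(N, n) = 36 + 9*(-8/150) = 36 + 9*(-8*1/150) = 36 + 9*(-4/75) = 36 - 12/25 = 888/25)
(120872 - H(-79, o(-19)))*k(6, -5) = (120872 - 1*888/25)*0 = (120872 - 888/25)*0 = (3020912/25)*0 = 0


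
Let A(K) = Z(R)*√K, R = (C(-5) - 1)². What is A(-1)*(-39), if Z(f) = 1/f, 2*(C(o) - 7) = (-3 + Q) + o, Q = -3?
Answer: -156*I ≈ -156.0*I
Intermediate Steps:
C(o) = 4 + o/2 (C(o) = 7 + ((-3 - 3) + o)/2 = 7 + (-6 + o)/2 = 7 + (-3 + o/2) = 4 + o/2)
R = ¼ (R = ((4 + (½)*(-5)) - 1)² = ((4 - 5/2) - 1)² = (3/2 - 1)² = (½)² = ¼ ≈ 0.25000)
A(K) = 4*√K (A(K) = √K/(¼) = 4*√K)
A(-1)*(-39) = (4*√(-1))*(-39) = (4*I)*(-39) = -156*I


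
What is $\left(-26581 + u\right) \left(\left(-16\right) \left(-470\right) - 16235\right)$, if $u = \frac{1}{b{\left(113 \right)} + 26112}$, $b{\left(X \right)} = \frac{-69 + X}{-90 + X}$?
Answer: $\frac{27827134783371}{120124} \approx 2.3165 \cdot 10^{8}$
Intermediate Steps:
$b{\left(X \right)} = \frac{-69 + X}{-90 + X}$
$u = \frac{23}{600620}$ ($u = \frac{1}{\frac{-69 + 113}{-90 + 113} + 26112} = \frac{1}{\frac{1}{23} \cdot 44 + 26112} = \frac{1}{\frac{44}{23} + 26112} = \frac{1}{\frac{600620}{23}} = \frac{23}{600620} \approx 3.8294 \cdot 10^{-5}$)
$\left(-26581 + u\right) \left(\left(-16\right) \left(-470\right) - 16235\right) = \left(-26581 + \frac{23}{600620}\right) \left(\left(-16\right) \left(-470\right) - 16235\right) = - \frac{15965080197 \left(7520 - 16235\right)}{600620} = \left(- \frac{15965080197}{600620}\right) \left(-8715\right) = \frac{27827134783371}{120124}$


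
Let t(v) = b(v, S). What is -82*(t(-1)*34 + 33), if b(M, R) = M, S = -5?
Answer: 82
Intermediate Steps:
t(v) = v
-82*(t(-1)*34 + 33) = -82*(-1*34 + 33) = -82*(-34 + 33) = -82*(-1) = 82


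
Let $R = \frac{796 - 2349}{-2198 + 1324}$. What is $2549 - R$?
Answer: $\frac{2226273}{874} \approx 2547.2$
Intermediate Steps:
$R = \frac{1553}{874}$ ($R = - \frac{1553}{-874} = \left(-1553\right) \left(- \frac{1}{874}\right) = \frac{1553}{874} \approx 1.7769$)
$2549 - R = 2549 - \frac{1553}{874} = \frac{2226273}{874}$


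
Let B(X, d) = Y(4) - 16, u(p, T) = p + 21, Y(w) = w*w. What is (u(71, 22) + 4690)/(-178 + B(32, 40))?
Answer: -2391/89 ≈ -26.865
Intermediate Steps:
Y(w) = w²
u(p, T) = 21 + p
B(X, d) = 0 (B(X, d) = 4² - 16 = 16 - 16 = 0)
(u(71, 22) + 4690)/(-178 + B(32, 40)) = ((21 + 71) + 4690)/(-178 + 0) = (92 + 4690)/(-178) = 4782*(-1/178) = -2391/89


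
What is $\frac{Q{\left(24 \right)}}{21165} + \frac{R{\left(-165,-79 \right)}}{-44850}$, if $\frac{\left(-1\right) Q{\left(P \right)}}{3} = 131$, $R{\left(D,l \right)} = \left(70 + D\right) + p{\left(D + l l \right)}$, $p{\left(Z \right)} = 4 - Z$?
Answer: $\frac{7526567}{63283350} \approx 0.11893$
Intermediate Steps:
$R{\left(D,l \right)} = 74 - l^{2}$ ($R{\left(D,l \right)} = \left(70 + D\right) - \left(-4 + D + l l\right) = \left(70 + D\right) - \left(-4 + D + l^{2}\right) = 74 - l^{2}$)
$Q{\left(P \right)} = -393$ ($Q{\left(P \right)} = \left(-3\right) 131 = -393$)
$\frac{Q{\left(24 \right)}}{21165} + \frac{R{\left(-165,-79 \right)}}{-44850} = - \frac{393}{21165} + \frac{74 - \left(-79\right)^{2}}{-44850} = \left(-393\right) \frac{1}{21165} + \left(74 - 6241\right) \left(- \frac{1}{44850}\right) = - \frac{131}{7055} + \left(74 - 6241\right) \left(- \frac{1}{44850}\right) = - \frac{131}{7055} - - \frac{6167}{44850} = - \frac{131}{7055} + \frac{6167}{44850} = \frac{7526567}{63283350}$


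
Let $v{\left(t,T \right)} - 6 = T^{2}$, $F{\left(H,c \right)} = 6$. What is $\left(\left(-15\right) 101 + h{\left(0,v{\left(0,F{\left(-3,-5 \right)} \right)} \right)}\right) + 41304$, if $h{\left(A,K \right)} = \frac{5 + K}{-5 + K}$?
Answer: $\frac{1472240}{37} \approx 39790.0$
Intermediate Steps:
$v{\left(t,T \right)} = 6 + T^{2}$
$h{\left(A,K \right)} = \frac{5 + K}{-5 + K}$
$\left(\left(-15\right) 101 + h{\left(0,v{\left(0,F{\left(-3,-5 \right)} \right)} \right)}\right) + 41304 = \left(\left(-15\right) 101 + \frac{5 + \left(6 + 6^{2}\right)}{-5 + \left(6 + 6^{2}\right)}\right) + 41304 = \left(-1515 + \frac{5 + \left(6 + 36\right)}{-5 + \left(6 + 36\right)}\right) + 41304 = \left(-1515 + \frac{5 + 42}{-5 + 42}\right) + 41304 = \left(-1515 + \frac{1}{37} \cdot 47\right) + 41304 = \left(-1515 + \frac{47}{37}\right) + 41304 = - \frac{56008}{37} + 41304 = \frac{1472240}{37}$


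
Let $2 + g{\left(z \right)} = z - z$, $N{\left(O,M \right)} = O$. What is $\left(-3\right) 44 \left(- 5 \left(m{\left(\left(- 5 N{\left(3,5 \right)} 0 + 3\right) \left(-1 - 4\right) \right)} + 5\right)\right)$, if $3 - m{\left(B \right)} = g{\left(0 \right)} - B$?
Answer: $-3300$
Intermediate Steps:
$g{\left(z \right)} = -2$ ($g{\left(z \right)} = -2 + \left(z - z\right) = -2 + 0 = -2$)
$m{\left(B \right)} = 5 + B$ ($m{\left(B \right)} = 3 - \left(-2 - B\right) = 3 + \left(2 + B\right) = 5 + B$)
$\left(-3\right) 44 \left(- 5 \left(m{\left(\left(- 5 N{\left(3,5 \right)} 0 + 3\right) \left(-1 - 4\right) \right)} + 5\right)\right) = \left(-3\right) 44 \left(- 5 \left(\left(5 + \left(\left(-5\right) 3 \cdot 0 + 3\right) \left(-1 - 4\right)\right) + 5\right)\right) = - 132 \left(- 5 \left(\left(5 + \left(\left(-15\right) 0 + 3\right) \left(-5\right)\right) + 5\right)\right) = - 132 \left(- 5 \left(\left(5 + \left(0 + 3\right) \left(-5\right)\right) + 5\right)\right) = - 132 \left(- 5 \left(\left(5 + 3 \left(-5\right)\right) + 5\right)\right) = - 132 \left(- 5 \left(\left(5 - 15\right) + 5\right)\right) = - 132 \left(- 5 \left(-10 + 5\right)\right) = - 132 \left(\left(-5\right) \left(-5\right)\right) = \left(-132\right) 25 = -3300$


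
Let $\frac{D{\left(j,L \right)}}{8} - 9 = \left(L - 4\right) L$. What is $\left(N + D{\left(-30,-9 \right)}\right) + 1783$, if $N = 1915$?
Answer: $4706$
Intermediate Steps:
$D{\left(j,L \right)} = 72 + 8 L \left(-4 + L\right)$ ($D{\left(j,L \right)} = 72 + 8 \left(L - 4\right) L = 72 + 8 \left(-4 + L\right) L = 72 + 8 L \left(-4 + L\right)$)
$\left(N + D{\left(-30,-9 \right)}\right) + 1783 = \left(1915 + \left(72 - -288 + 8 \left(-9\right)^{2}\right)\right) + 1783 = \left(1915 + \left(72 + 288 + 8 \cdot 81\right)\right) + 1783 = \left(1915 + \left(72 + 288 + 648\right)\right) + 1783 = \left(1915 + 1008\right) + 1783 = 2923 + 1783 = 4706$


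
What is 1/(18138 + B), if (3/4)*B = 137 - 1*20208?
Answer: -3/25870 ≈ -0.00011596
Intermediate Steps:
B = -80284/3 (B = 4*(137 - 1*20208)/3 = 4*(137 - 20208)/3 = (4/3)*(-20071) = -80284/3 ≈ -26761.)
1/(18138 + B) = 1/(18138 - 80284/3) = 1/(-25870/3) = -3/25870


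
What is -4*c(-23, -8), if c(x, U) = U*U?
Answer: -256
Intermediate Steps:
c(x, U) = U**2
-4*c(-23, -8) = -4*(-8)**2 = -4*64 = -256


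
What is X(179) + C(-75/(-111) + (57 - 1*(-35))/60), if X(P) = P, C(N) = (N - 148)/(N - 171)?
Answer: 732585/4073 ≈ 179.86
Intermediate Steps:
C(N) = (-148 + N)/(-171 + N)
X(179) + C(-75/(-111) + (57 - 1*(-35))/60) = 179 + (-148 + (-75/(-111) + (57 - 1*(-35))/60))/(-171 + (-75/(-111) + (57 - 1*(-35))/60)) = 179 + (-148 + (-75*(-1/111) + (57 + 35)*(1/60)))/(-171 + (-75*(-1/111) + (57 + 35)*(1/60))) = 179 + (-148 + (25/37 + 92*(1/60)))/(-171 + (25/37 + 92*(1/60))) = 179 + (-148 + (25/37 + 23/15))/(-171 + (25/37 + 23/15)) = 179 + (-148 + 1226/555)/(-171 + 1226/555) = 179 - 80914/555/(-93679/555) = 179 - 555/93679*(-80914/555) = 179 + 3518/4073 = 732585/4073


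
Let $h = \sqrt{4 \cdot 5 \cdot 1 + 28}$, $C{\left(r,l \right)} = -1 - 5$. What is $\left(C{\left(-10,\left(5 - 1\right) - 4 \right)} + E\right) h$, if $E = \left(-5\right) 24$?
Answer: $- 504 \sqrt{3} \approx -872.95$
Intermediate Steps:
$C{\left(r,l \right)} = -6$ ($C{\left(r,l \right)} = -1 - 5 = -6$)
$h = 4 \sqrt{3}$ ($h = \sqrt{20 \cdot 1 + 28} = \sqrt{20 + 28} = \sqrt{48} = 4 \sqrt{3} \approx 6.9282$)
$E = -120$
$\left(C{\left(-10,\left(5 - 1\right) - 4 \right)} + E\right) h = \left(-6 - 120\right) 4 \sqrt{3} = - 126 \cdot 4 \sqrt{3} = - 504 \sqrt{3}$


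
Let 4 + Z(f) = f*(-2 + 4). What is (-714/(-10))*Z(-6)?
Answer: -5712/5 ≈ -1142.4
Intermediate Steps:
Z(f) = -4 + 2*f (Z(f) = -4 + f*(-2 + 4) = -4 + f*2 = -4 + 2*f)
(-714/(-10))*Z(-6) = (-714/(-10))*(-4 + 2*(-6)) = (-714*(-1)/10)*(-4 - 12) = -17*(-21/5)*(-16) = (357/5)*(-16) = -5712/5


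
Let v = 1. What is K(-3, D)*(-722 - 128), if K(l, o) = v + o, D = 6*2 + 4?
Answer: -14450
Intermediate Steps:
D = 16 (D = 12 + 4 = 16)
K(l, o) = 1 + o
K(-3, D)*(-722 - 128) = (1 + 16)*(-722 - 128) = 17*(-850) = -14450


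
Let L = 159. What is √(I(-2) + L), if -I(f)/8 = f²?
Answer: √127 ≈ 11.269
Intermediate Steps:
I(f) = -8*f²
√(I(-2) + L) = √(-8*(-2)² + 159) = √(-8*4 + 159) = √(-32 + 159) = √127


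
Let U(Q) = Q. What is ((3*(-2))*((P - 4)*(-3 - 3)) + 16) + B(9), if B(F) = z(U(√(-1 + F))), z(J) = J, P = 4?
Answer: 16 + 2*√2 ≈ 18.828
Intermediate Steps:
B(F) = √(-1 + F)
((3*(-2))*((P - 4)*(-3 - 3)) + 16) + B(9) = ((3*(-2))*((4 - 4)*(-3 - 3)) + 16) + √(-1 + 9) = (-0*(-6) + 16) + √8 = (-6*0 + 16) + 2*√2 = (0 + 16) + 2*√2 = 16 + 2*√2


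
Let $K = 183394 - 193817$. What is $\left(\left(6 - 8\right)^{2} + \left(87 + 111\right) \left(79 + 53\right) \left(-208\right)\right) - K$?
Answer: $-5425861$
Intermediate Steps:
$K = -10423$ ($K = 183394 - 193817 = -10423$)
$\left(\left(6 - 8\right)^{2} + \left(87 + 111\right) \left(79 + 53\right) \left(-208\right)\right) - K = \left(\left(6 - 8\right)^{2} + \left(87 + 111\right) \left(79 + 53\right) \left(-208\right)\right) - -10423 = \left(\left(-2\right)^{2} + 198 \cdot 132 \left(-208\right)\right) + 10423 = \left(4 + 26136 \left(-208\right)\right) + 10423 = \left(4 - 5436288\right) + 10423 = -5436284 + 10423 = -5425861$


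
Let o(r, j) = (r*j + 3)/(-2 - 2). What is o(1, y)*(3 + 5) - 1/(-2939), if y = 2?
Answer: -29389/2939 ≈ -9.9997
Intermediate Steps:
o(r, j) = -3/4 - j*r/4 (o(r, j) = (j*r + 3)/(-4) = (3 + j*r)*(-1/4) = -3/4 - j*r/4)
o(1, y)*(3 + 5) - 1/(-2939) = (-3/4 - 1/4*2*1)*(3 + 5) - 1/(-2939) = (-3/4 - 1/2)*8 - 1*(-1/2939) = -5/4*8 + 1/2939 = -10 + 1/2939 = -29389/2939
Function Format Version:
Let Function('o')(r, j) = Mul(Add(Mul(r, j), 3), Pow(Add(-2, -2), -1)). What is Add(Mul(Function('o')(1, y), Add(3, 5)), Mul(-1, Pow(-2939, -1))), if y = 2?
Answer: Rational(-29389, 2939) ≈ -9.9997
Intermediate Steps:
Function('o')(r, j) = Add(Rational(-3, 4), Mul(Rational(-1, 4), j, r)) (Function('o')(r, j) = Mul(Add(Mul(j, r), 3), Pow(-4, -1)) = Mul(Add(3, Mul(j, r)), Rational(-1, 4)) = Add(Rational(-3, 4), Mul(Rational(-1, 4), j, r)))
Add(Mul(Function('o')(1, y), Add(3, 5)), Mul(-1, Pow(-2939, -1))) = Add(Mul(Add(Rational(-3, 4), Mul(Rational(-1, 4), 2, 1)), Add(3, 5)), Mul(-1, Pow(-2939, -1))) = Add(Mul(Add(Rational(-3, 4), Rational(-1, 2)), 8), Mul(-1, Rational(-1, 2939))) = Add(Mul(Rational(-5, 4), 8), Rational(1, 2939)) = Add(-10, Rational(1, 2939)) = Rational(-29389, 2939)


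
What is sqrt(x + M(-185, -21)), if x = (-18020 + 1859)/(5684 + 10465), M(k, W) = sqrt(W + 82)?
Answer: sqrt(-28998221 + 28976689*sqrt(61))/5383 ≈ 2.6095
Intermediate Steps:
M(k, W) = sqrt(82 + W)
x = -5387/5383 (x = -16161/16149 = -16161*1/16149 = -5387/5383 ≈ -1.0007)
sqrt(x + M(-185, -21)) = sqrt(-5387/5383 + sqrt(82 - 21)) = sqrt(-5387/5383 + sqrt(61))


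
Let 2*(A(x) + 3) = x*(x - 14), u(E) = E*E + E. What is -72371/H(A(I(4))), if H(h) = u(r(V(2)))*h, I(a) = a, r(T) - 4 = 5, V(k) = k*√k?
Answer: 72371/2070 ≈ 34.962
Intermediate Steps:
V(k) = k^(3/2)
r(T) = 9 (r(T) = 4 + 5 = 9)
u(E) = E + E² (u(E) = E² + E = E + E²)
A(x) = -3 + x*(-14 + x)/2 (A(x) = -3 + (x*(x - 14))/2 = -3 + (x*(-14 + x))/2 = -3 + x*(-14 + x)/2)
H(h) = 90*h (H(h) = (9*(1 + 9))*h = (9*10)*h = 90*h)
-72371/H(A(I(4))) = -72371*1/(90*(-3 + (½)*4² - 7*4)) = -72371*1/(90*(-3 + (½)*16 - 28)) = -72371*1/(90*(-3 + 8 - 28)) = -72371/(90*(-23)) = -72371/(-2070) = -72371*(-1/2070) = 72371/2070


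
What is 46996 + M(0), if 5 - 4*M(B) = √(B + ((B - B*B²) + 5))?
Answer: 187989/4 - √5/4 ≈ 46997.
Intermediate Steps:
M(B) = 5/4 - √(5 - B³ + 2*B)/4 (M(B) = 5/4 - √(B + ((B - B*B²) + 5))/4 = 5/4 - √(B + ((B - B³) + 5))/4 = 5/4 - √(B + (5 + B - B³))/4 = 5/4 - √(5 - B³ + 2*B)/4)
46996 + M(0) = 46996 + (5/4 - √(5 - 1*0³ + 2*0)/4) = 46996 + (5/4 - √(5 - 1*0 + 0)/4) = 46996 + (5/4 - √(5 + 0 + 0)/4) = 46996 + (5/4 - √5/4) = 187989/4 - √5/4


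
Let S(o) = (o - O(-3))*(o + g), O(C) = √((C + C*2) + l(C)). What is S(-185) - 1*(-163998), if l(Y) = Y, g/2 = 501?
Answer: 12853 - 1634*I*√3 ≈ 12853.0 - 2830.2*I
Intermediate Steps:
g = 1002 (g = 2*501 = 1002)
O(C) = 2*√C (O(C) = √((C + C*2) + C) = √((C + 2*C) + C) = √(3*C + C) = √(4*C) = 2*√C)
S(o) = (1002 + o)*(o - 2*I*√3) (S(o) = (o - 2*√(-3))*(o + 1002) = (o - 2*I*√3)*(1002 + o) = (1002 + o)*(o - 2*I*√3))
S(-185) - 1*(-163998) = ((-185)² + 1002*(-185) - 2004*I*√3 - 2*I*(-185)*√3) - 1*(-163998) = (34225 - 185370 - 2004*I*√3 + 370*I*√3) + 163998 = (-151145 - 1634*I*√3) + 163998 = 12853 - 1634*I*√3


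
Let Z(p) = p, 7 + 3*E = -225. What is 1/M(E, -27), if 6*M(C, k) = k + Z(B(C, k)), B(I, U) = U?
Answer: -⅑ ≈ -0.11111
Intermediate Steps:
E = -232/3 (E = -7/3 + (⅓)*(-225) = -7/3 - 75 = -232/3 ≈ -77.333)
M(C, k) = k/3 (M(C, k) = (k + k)/6 = (2*k)/6 = k/3)
1/M(E, -27) = 1/((⅓)*(-27)) = 1/(-9) = -⅑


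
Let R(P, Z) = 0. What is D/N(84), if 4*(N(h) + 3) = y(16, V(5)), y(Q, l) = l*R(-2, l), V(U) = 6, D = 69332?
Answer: -69332/3 ≈ -23111.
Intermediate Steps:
y(Q, l) = 0 (y(Q, l) = l*0 = 0)
N(h) = -3 (N(h) = -3 + (¼)*0 = -3 + 0 = -3)
D/N(84) = 69332/(-3) = 69332*(-⅓) = -69332/3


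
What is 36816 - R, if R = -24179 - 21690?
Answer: 82685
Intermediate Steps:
R = -45869
36816 - R = 36816 - 1*(-45869) = 36816 + 45869 = 82685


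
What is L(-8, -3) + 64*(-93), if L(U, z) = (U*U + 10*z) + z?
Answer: -5921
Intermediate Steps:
L(U, z) = U**2 + 11*z (L(U, z) = (U**2 + 10*z) + z = U**2 + 11*z)
L(-8, -3) + 64*(-93) = ((-8)**2 + 11*(-3)) + 64*(-93) = (64 - 33) - 5952 = 31 - 5952 = -5921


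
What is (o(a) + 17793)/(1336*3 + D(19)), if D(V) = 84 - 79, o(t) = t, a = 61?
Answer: 17854/4013 ≈ 4.4490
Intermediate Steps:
D(V) = 5
(o(a) + 17793)/(1336*3 + D(19)) = (61 + 17793)/(1336*3 + 5) = 17854/(4008 + 5) = 17854/4013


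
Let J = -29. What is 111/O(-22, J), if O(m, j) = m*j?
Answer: 111/638 ≈ 0.17398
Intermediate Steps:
O(m, j) = j*m
111/O(-22, J) = 111/((-29*(-22))) = 111/638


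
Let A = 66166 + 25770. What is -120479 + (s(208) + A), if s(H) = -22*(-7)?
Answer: -28389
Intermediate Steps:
s(H) = 154
A = 91936
-120479 + (s(208) + A) = -120479 + (154 + 91936) = -120479 + 92090 = -28389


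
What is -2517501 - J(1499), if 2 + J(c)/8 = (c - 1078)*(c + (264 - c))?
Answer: -3406637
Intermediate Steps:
J(c) = -2276752 + 2112*c (J(c) = -16 + 8*((c - 1078)*(c + (264 - c))) = -16 + 8*((-1078 + c)*264) = -16 + 8*(-284592 + 264*c) = -16 + (-2276736 + 2112*c) = -2276752 + 2112*c)
-2517501 - J(1499) = -2517501 - (-2276752 + 2112*1499) = -2517501 - (-2276752 + 3165888) = -2517501 - 1*889136 = -2517501 - 889136 = -3406637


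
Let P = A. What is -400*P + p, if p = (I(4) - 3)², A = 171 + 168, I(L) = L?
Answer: -135599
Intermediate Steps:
A = 339
P = 339
p = 1 (p = (4 - 3)² = 1² = 1)
-400*P + p = -400*339 + 1 = -135600 + 1 = -135599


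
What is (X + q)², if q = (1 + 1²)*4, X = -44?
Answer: 1296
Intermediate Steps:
q = 8 (q = (1 + 1)*4 = 2*4 = 8)
(X + q)² = (-44 + 8)² = (-36)² = 1296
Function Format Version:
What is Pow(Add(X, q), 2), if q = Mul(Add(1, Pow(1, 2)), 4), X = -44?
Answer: 1296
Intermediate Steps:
q = 8 (q = Mul(Add(1, 1), 4) = Mul(2, 4) = 8)
Pow(Add(X, q), 2) = Pow(Add(-44, 8), 2) = Pow(-36, 2) = 1296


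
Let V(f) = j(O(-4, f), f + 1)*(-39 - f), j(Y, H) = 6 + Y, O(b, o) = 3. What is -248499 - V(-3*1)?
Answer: -248175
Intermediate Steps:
V(f) = -351 - 9*f (V(f) = (6 + 3)*(-39 - f) = 9*(-39 - f) = -351 - 9*f)
-248499 - V(-3*1) = -248499 - (-351 - (-27)) = -248499 - (-351 - 9*(-3)) = -248499 - (-351 + 27) = -248499 - 1*(-324) = -248499 + 324 = -248175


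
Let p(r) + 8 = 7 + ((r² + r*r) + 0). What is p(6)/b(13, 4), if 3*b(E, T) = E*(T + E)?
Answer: 213/221 ≈ 0.96380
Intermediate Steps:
p(r) = -1 + 2*r² (p(r) = -8 + (7 + ((r² + r*r) + 0)) = -8 + (7 + ((r² + r²) + 0)) = -8 + (7 + (2*r² + 0)) = -8 + (7 + 2*r²) = -1 + 2*r²)
b(E, T) = E*(E + T)/3 (b(E, T) = (E*(T + E))/3 = (E*(E + T))/3 = E*(E + T)/3)
p(6)/b(13, 4) = (-1 + 2*6²)/(((⅓)*13*(13 + 4))) = (-1 + 2*36)/(((⅓)*13*17)) = (-1 + 72)/(221/3) = 71*(3/221) = 213/221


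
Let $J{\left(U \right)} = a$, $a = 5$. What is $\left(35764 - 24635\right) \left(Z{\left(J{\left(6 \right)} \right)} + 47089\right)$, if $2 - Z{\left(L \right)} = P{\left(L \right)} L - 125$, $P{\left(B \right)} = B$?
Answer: $525188639$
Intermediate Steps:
$J{\left(U \right)} = 5$
$Z{\left(L \right)} = 127 - L^{2}$ ($Z{\left(L \right)} = 2 - \left(L L - 125\right) = 2 - \left(L^{2} - 125\right) = 2 - \left(-125 + L^{2}\right) = 127 - L^{2}$)
$\left(35764 - 24635\right) \left(Z{\left(J{\left(6 \right)} \right)} + 47089\right) = \left(35764 - 24635\right) \left(\left(127 - 5^{2}\right) + 47089\right) = 11129 \left(\left(127 - 25\right) + 47089\right) = 11129 \left(102 + 47089\right) = 11129 \cdot 47191 = 525188639$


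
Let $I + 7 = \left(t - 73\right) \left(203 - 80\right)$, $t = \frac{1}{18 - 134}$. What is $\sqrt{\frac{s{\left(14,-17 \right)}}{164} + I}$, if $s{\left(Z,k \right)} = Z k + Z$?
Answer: $\frac{i \sqrt{50828507495}}{2378} \approx 94.807 i$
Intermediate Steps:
$s{\left(Z,k \right)} = Z + Z k$
$t = - \frac{1}{116}$ ($t = \frac{1}{-116} = - \frac{1}{116} \approx -0.0086207$)
$I = - \frac{1042499}{116}$ ($I = -7 + \left(- \frac{1}{116} - 73\right) \left(203 - 80\right) = -7 - \frac{1041687}{116} = - \frac{1042499}{116} \approx -8987.1$)
$\sqrt{\frac{s{\left(14,-17 \right)}}{164} + I} = \sqrt{\frac{14 \left(1 - 17\right)}{164} - \frac{1042499}{116}} = \sqrt{14 \left(-16\right) \frac{1}{164} - \frac{1042499}{116}} = \sqrt{\left(-224\right) \frac{1}{164} - \frac{1042499}{116}} = \sqrt{- \frac{56}{41} - \frac{1042499}{116}} = \sqrt{- \frac{42748955}{4756}} = \frac{i \sqrt{50828507495}}{2378}$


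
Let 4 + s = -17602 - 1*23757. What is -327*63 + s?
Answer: -61964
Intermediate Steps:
s = -41363 (s = -4 + (-17602 - 1*23757) = -4 + (-17602 - 23757) = -4 - 41359 = -41363)
-327*63 + s = -327*63 - 41363 = -20601 - 41363 = -61964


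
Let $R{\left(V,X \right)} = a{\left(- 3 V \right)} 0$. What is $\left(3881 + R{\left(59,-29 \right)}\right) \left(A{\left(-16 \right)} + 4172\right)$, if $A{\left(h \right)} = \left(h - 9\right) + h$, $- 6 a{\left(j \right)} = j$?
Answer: $16032411$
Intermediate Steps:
$a{\left(j \right)} = - \frac{j}{6}$
$A{\left(h \right)} = -9 + 2 h$ ($A{\left(h \right)} = \left(-9 + h\right) + h = -9 + 2 h$)
$R{\left(V,X \right)} = 0$ ($R{\left(V,X \right)} = - \frac{\left(-3\right) V}{6} \cdot 0 = \frac{V}{2} \cdot 0 = 0$)
$\left(3881 + R{\left(59,-29 \right)}\right) \left(A{\left(-16 \right)} + 4172\right) = \left(3881 + 0\right) \left(\left(-9 + 2 \left(-16\right)\right) + 4172\right) = 3881 \left(\left(-9 - 32\right) + 4172\right) = 3881 \left(-41 + 4172\right) = 3881 \cdot 4131 = 16032411$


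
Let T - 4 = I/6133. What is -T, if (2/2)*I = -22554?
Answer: -1978/6133 ≈ -0.32252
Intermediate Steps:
I = -22554
T = 1978/6133 (T = 4 - 22554/6133 = 1978/6133 ≈ 0.32252)
-T = -1*1978/6133 = -1978/6133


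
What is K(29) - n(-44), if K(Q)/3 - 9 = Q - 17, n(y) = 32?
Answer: 31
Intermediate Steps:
K(Q) = -24 + 3*Q (K(Q) = 27 + 3*(Q - 17) = 27 + 3*(-17 + Q) = 27 + (-51 + 3*Q) = -24 + 3*Q)
K(29) - n(-44) = (-24 + 3*29) - 1*32 = (-24 + 87) - 32 = 63 - 32 = 31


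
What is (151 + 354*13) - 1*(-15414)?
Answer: 20167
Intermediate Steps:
(151 + 354*13) - 1*(-15414) = (151 + 4602) + 15414 = 4753 + 15414 = 20167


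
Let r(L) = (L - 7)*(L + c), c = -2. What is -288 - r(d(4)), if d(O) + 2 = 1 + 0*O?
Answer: -312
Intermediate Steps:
d(O) = -1 (d(O) = -2 + (1 + 0*O) = -2 + (1 + 0) = -2 + 1 = -1)
r(L) = (-7 + L)*(-2 + L) (r(L) = (L - 7)*(L - 2) = (-7 + L)*(-2 + L))
-288 - r(d(4)) = -288 - (14 + (-1)**2 - 9*(-1)) = -288 - (14 + 1 + 9) = -288 - 1*24 = -288 - 24 = -312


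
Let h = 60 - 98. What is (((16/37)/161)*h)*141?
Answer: -85728/5957 ≈ -14.391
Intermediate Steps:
h = -38
(((16/37)/161)*h)*141 = (((16/37)/161)*(-38))*141 = (((16*(1/37))*(1/161))*(-38))*141 = (((16/37)*(1/161))*(-38))*141 = ((16/5957)*(-38))*141 = -608/5957*141 = -85728/5957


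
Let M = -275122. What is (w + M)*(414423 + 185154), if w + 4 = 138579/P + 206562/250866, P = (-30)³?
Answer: -627019822230772129/3801000 ≈ -1.6496e+11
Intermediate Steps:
P = -27000
w = -1042242841/125433000 (w = -4 + (138579/(-27000) + 206562/250866) = -4 + (138579*(-1/27000) + 206562*(1/250866)) = -4 + (-46193/9000 + 34427/41811) = -4 - 540510841/125433000 = -1042242841/125433000 ≈ -8.3092)
(w + M)*(414423 + 185154) = (-1042242841/125433000 - 275122)*(414423 + 185154) = -34510420068841/125433000*599577 = -627019822230772129/3801000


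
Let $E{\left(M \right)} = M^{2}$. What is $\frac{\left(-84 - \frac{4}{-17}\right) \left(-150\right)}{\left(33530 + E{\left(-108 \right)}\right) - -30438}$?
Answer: $\frac{13350}{80359} \approx 0.16613$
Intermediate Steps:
$\frac{\left(-84 - \frac{4}{-17}\right) \left(-150\right)}{\left(33530 + E{\left(-108 \right)}\right) - -30438} = \frac{\left(-84 - \frac{4}{-17}\right) \left(-150\right)}{\left(33530 + \left(-108\right)^{2}\right) - -30438} = \frac{\left(-84 - 4 \left(- \frac{1}{17}\right)\right) \left(-150\right)}{\left(33530 + 11664\right) + 30438} = \frac{\left(-84 - - \frac{4}{17}\right) \left(-150\right)}{45194 + 30438} = \frac{\left(-84 + \frac{4}{17}\right) \left(-150\right)}{75632} = \left(- \frac{1424}{17}\right) \left(-150\right) \frac{1}{75632} = \frac{213600}{17} \cdot \frac{1}{75632} = \frac{13350}{80359}$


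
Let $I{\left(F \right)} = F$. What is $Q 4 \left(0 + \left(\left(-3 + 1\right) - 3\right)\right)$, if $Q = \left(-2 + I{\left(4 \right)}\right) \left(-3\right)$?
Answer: $120$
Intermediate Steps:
$Q = -6$ ($Q = \left(-2 + 4\right) \left(-3\right) = 2 \left(-3\right) = -6$)
$Q 4 \left(0 + \left(\left(-3 + 1\right) - 3\right)\right) = - 6 \cdot 4 \left(0 + \left(\left(-3 + 1\right) - 3\right)\right) = - 6 \cdot 4 \left(0 - 5\right) = - 6 \cdot 4 \left(-5\right) = \left(-6\right) \left(-20\right) = 120$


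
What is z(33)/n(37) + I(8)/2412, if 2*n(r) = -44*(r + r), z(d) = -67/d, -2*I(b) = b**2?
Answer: -129797/10798524 ≈ -0.012020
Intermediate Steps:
I(b) = -b**2/2
n(r) = -44*r (n(r) = (-44*(r + r))/2 = (-88*r)/2 = -44*r)
z(33)/n(37) + I(8)/2412 = (-67/33)/((-44*37)) - 1/2*8**2/2412 = -67*1/33/(-1628) - 1/2*64*(1/2412) = -67/33*(-1/1628) - 32*1/2412 = 67/53724 - 8/603 = -129797/10798524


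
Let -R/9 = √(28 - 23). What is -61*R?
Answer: 549*√5 ≈ 1227.6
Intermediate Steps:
R = -9*√5 (R = -9*√(28 - 23) = -9*√5 ≈ -20.125)
-61*R = -(-549)*√5 = 549*√5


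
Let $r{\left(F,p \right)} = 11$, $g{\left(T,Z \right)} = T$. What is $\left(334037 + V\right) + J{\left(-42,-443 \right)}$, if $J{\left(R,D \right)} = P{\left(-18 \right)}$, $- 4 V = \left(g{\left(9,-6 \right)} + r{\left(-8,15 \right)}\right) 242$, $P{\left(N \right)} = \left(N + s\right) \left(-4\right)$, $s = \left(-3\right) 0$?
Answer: $332899$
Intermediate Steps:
$s = 0$
$P{\left(N \right)} = - 4 N$ ($P{\left(N \right)} = \left(N + 0\right) \left(-4\right) = N \left(-4\right) = - 4 N$)
$V = -1210$ ($V = - \frac{\left(9 + 11\right) 242}{4} = - \frac{20 \cdot 242}{4} = \left(- \frac{1}{4}\right) 4840 = -1210$)
$J{\left(R,D \right)} = 72$ ($J{\left(R,D \right)} = \left(-4\right) \left(-18\right) = 72$)
$\left(334037 + V\right) + J{\left(-42,-443 \right)} = \left(334037 - 1210\right) + 72 = 332827 + 72 = 332899$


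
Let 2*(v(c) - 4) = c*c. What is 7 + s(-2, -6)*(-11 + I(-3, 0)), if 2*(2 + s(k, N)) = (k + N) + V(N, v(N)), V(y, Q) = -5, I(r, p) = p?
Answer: 201/2 ≈ 100.50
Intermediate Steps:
v(c) = 4 + c²/2 (v(c) = 4 + (c*c)/2 = 4 + c²/2)
s(k, N) = -9/2 + N/2 + k/2 (s(k, N) = -2 + ((k + N) - 5)/2 = -2 + ((N + k) - 5)/2 = -2 + (-5 + N + k)/2 = -2 + (-5/2 + N/2 + k/2) = -9/2 + N/2 + k/2)
7 + s(-2, -6)*(-11 + I(-3, 0)) = 7 + (-9/2 + (½)*(-6) + (½)*(-2))*(-11 + 0) = 7 + (-9/2 - 3 - 1)*(-11) = 7 - 17/2*(-11) = 7 + 187/2 = 201/2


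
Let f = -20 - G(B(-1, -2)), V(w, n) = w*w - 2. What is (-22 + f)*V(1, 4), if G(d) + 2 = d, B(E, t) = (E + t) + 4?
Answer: 41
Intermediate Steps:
B(E, t) = 4 + E + t
G(d) = -2 + d
V(w, n) = -2 + w² (V(w, n) = w² - 2 = -2 + w²)
f = -19 (f = -20 - (-2 + (4 - 1 - 2)) = -20 - (-2 + 1) = -20 - 1*(-1) = -20 + 1 = -19)
(-22 + f)*V(1, 4) = (-22 - 19)*(-2 + 1²) = -41*(-2 + 1) = -41*(-1) = 41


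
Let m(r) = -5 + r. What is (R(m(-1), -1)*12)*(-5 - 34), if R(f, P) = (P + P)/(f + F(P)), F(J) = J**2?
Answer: -936/5 ≈ -187.20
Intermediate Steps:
R(f, P) = 2*P/(f + P**2) (R(f, P) = (P + P)/(f + P**2) = (2*P)/(f + P**2) = 2*P/(f + P**2))
(R(m(-1), -1)*12)*(-5 - 34) = ((2*(-1)/((-5 - 1) + (-1)**2))*12)*(-5 - 34) = ((2*(-1)/(-6 + 1))*12)*(-39) = ((2*(-1)/(-5))*12)*(-39) = ((2*(-1)*(-1/5))*12)*(-39) = ((2/5)*12)*(-39) = (24/5)*(-39) = -936/5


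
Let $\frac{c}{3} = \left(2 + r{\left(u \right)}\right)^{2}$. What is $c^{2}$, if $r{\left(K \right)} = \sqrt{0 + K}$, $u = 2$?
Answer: $612 + 432 \sqrt{2} \approx 1222.9$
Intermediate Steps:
$r{\left(K \right)} = \sqrt{K}$
$c = 3 \left(2 + \sqrt{2}\right)^{2} \approx 34.971$
$c^{2} = \left(18 + 12 \sqrt{2}\right)^{2}$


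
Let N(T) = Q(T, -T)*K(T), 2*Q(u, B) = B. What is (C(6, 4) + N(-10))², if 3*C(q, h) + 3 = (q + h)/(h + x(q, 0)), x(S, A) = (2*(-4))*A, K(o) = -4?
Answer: 14641/36 ≈ 406.69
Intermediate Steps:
Q(u, B) = B/2
N(T) = 2*T (N(T) = ((-T)/2)*(-4) = -T/2*(-4) = 2*T)
x(S, A) = -8*A
C(q, h) = -1 + (h + q)/(3*h) (C(q, h) = -1 + ((q + h)/(h - 8*0))/3 = -1 + ((h + q)/(h + 0))/3 = -1 + ((h + q)/h)/3 = -1 + (h + q)/(3*h))
(C(6, 4) + N(-10))² = ((⅓)*(6 - 2*4)/4 + 2*(-10))² = ((⅓)*(¼)*(6 - 8) - 20)² = ((⅓)*(¼)*(-2) - 20)² = (-⅙ - 20)² = (-121/6)² = 14641/36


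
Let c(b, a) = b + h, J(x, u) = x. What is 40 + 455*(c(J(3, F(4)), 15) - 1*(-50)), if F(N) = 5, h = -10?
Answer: 19605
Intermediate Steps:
c(b, a) = -10 + b (c(b, a) = b - 10 = -10 + b)
40 + 455*(c(J(3, F(4)), 15) - 1*(-50)) = 40 + 455*((-10 + 3) - 1*(-50)) = 40 + 455*(-7 + 50) = 40 + 455*43 = 40 + 19565 = 19605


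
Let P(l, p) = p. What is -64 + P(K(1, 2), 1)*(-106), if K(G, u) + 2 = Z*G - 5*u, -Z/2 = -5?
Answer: -170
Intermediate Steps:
Z = 10 (Z = -2*(-5) = 10)
K(G, u) = -2 - 5*u + 10*G (K(G, u) = -2 + (10*G - 5*u) = -2 + (-5*u + 10*G) = -2 - 5*u + 10*G)
-64 + P(K(1, 2), 1)*(-106) = -64 + 1*(-106) = -64 - 106 = -170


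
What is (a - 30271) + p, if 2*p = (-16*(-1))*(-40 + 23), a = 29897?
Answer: -510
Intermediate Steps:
p = -136 (p = ((-16*(-1))*(-40 + 23))/2 = (16*(-17))/2 = (½)*(-272) = -136)
(a - 30271) + p = (29897 - 30271) - 136 = -374 - 136 = -510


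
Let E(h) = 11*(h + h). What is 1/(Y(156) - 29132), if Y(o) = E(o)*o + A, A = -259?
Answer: 1/506001 ≈ 1.9763e-6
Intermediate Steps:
E(h) = 22*h (E(h) = 11*(2*h) = 22*h)
Y(o) = -259 + 22*o**2 (Y(o) = (22*o)*o - 259 = 22*o**2 - 259 = -259 + 22*o**2)
1/(Y(156) - 29132) = 1/((-259 + 22*156**2) - 29132) = 1/((-259 + 22*24336) - 29132) = 1/((-259 + 535392) - 29132) = 1/(535133 - 29132) = 1/506001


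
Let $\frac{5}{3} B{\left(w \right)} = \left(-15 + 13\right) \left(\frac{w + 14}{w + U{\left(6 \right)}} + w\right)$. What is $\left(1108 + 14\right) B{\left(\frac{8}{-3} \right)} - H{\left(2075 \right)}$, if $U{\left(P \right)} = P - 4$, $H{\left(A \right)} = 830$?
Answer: $\frac{128246}{5} \approx 25649.0$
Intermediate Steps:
$U{\left(P \right)} = -4 + P$ ($U{\left(P \right)} = P - 4 = -4 + P$)
$B{\left(w \right)} = - \frac{6 w}{5} - \frac{6 \left(14 + w\right)}{5 \left(2 + w\right)}$ ($B{\left(w \right)} = \frac{3 \left(-15 + 13\right) \left(\frac{w + 14}{w + \left(-4 + 6\right)} + w\right)}{5} = \frac{3 \left(- 2 \left(\frac{14 + w}{w + 2} + w\right)\right)}{5} = \frac{3 \left(- 2 \left(\frac{14 + w}{2 + w} + w\right)\right)}{5} = \frac{3 \left(- 2 \left(w + \frac{14 + w}{2 + w}\right)\right)}{5} = \frac{3 \left(- 2 w - \frac{2 \left(14 + w\right)}{2 + w}\right)}{5} = - \frac{6 w}{5} - \frac{6 \left(14 + w\right)}{5 \left(2 + w\right)}$)
$\left(1108 + 14\right) B{\left(\frac{8}{-3} \right)} - H{\left(2075 \right)} = \left(1108 + 14\right) \frac{6 \left(-14 - \left(\frac{8}{-3}\right)^{2} - 3 \frac{8}{-3}\right)}{5 \left(2 + \frac{8}{-3}\right)} - 830 = 1122 \frac{6 \left(-14 - \left(8 \left(- \frac{1}{3}\right)\right)^{2} - 3 \cdot 8 \left(- \frac{1}{3}\right)\right)}{5 \left(2 + 8 \left(- \frac{1}{3}\right)\right)} - 830 = 1122 \frac{6 \left(-14 - \left(- \frac{8}{3}\right)^{2} - -8\right)}{5 \left(2 - \frac{8}{3}\right)} - 830 = 1122 \frac{6 \left(-14 - \frac{64}{9} + 8\right)}{5 \left(- \frac{2}{3}\right)} - 830 = 1122 \cdot \frac{6}{5} \left(- \frac{3}{2}\right) \left(-14 - \frac{64}{9} + 8\right) - 830 = 1122 \cdot \frac{6}{5} \left(- \frac{3}{2}\right) \left(- \frac{118}{9}\right) - 830 = 1122 \cdot \frac{118}{5} - 830 = \frac{132396}{5} - 830 = \frac{128246}{5}$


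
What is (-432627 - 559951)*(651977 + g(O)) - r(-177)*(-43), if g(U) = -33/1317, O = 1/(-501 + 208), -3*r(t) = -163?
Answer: -852280745339777/1317 ≈ -6.4714e+11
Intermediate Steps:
r(t) = 163/3 (r(t) = -1/3*(-163) = 163/3)
O = -1/293 (O = 1/(-293) = -1/293 ≈ -0.0034130)
g(U) = -11/439 (g(U) = -33*1/1317 = -11/439)
(-432627 - 559951)*(651977 + g(O)) - r(-177)*(-43) = (-432627 - 559951)*(651977 - 11/439) - 163*(-43)/3 = -992578*286217892/439 - 1*(-7009/3) = -284093582805576/439 + 7009/3 = -852280745339777/1317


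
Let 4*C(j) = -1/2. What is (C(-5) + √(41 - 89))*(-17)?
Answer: 17/8 - 68*I*√3 ≈ 2.125 - 117.78*I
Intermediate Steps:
C(j) = -⅛ (C(j) = (-1/2)/4 = (-1*½)/4 = (¼)*(-½) = -⅛)
(C(-5) + √(41 - 89))*(-17) = (-⅛ + √(41 - 89))*(-17) = (-⅛ + √(-48))*(-17) = (-⅛ + 4*I*√3)*(-17) = 17/8 - 68*I*√3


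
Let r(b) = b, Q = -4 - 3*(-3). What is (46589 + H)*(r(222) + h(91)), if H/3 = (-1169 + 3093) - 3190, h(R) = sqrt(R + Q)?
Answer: 9499602 + 171164*sqrt(6) ≈ 9.9189e+6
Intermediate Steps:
Q = 5 (Q = -4 + 9 = 5)
h(R) = sqrt(5 + R) (h(R) = sqrt(R + 5) = sqrt(5 + R))
H = -3798 (H = 3*((-1169 + 3093) - 3190) = 3*(1924 - 3190) = 3*(-1266) = -3798)
(46589 + H)*(r(222) + h(91)) = (46589 - 3798)*(222 + sqrt(5 + 91)) = 42791*(222 + sqrt(96)) = 42791*(222 + 4*sqrt(6)) = 9499602 + 171164*sqrt(6)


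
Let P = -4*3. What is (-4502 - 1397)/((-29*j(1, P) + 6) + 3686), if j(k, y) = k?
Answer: -5899/3663 ≈ -1.6104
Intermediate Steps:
P = -12
(-4502 - 1397)/((-29*j(1, P) + 6) + 3686) = (-4502 - 1397)/((-29*1 + 6) + 3686) = -5899/((-29 + 6) + 3686) = -5899/(-23 + 3686) = -5899/3663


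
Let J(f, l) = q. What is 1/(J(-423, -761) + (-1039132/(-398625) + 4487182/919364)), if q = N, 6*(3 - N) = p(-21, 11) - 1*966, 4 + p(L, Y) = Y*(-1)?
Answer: 91620368625/15940802245262 ≈ 0.0057475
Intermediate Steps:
p(L, Y) = -4 - Y (p(L, Y) = -4 + Y*(-1) = -4 - Y)
N = 333/2 (N = 3 - ((-4 - 1*11) - 1*966)/6 = 3 - ((-4 - 11) - 966)/6 = 3 - (-15 - 966)/6 = 3 - ⅙*(-981) = 3 + 327/2 = 333/2 ≈ 166.50)
q = 333/2 ≈ 166.50
J(f, l) = 333/2
1/(J(-423, -761) + (-1039132/(-398625) + 4487182/919364)) = 1/(333/2 + (-1039132/(-398625) + 4487182/919364)) = 1/(333/2 + (-1039132*(-1/398625) + 4487182*(1/919364))) = 1/(333/2 + (1039132/398625 + 2243591/459682)) = 1/(333/2 + 1372021738399/183240737250) = 1/(15940802245262/91620368625) = 91620368625/15940802245262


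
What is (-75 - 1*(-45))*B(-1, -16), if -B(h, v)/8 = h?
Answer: -240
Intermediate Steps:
B(h, v) = -8*h
(-75 - 1*(-45))*B(-1, -16) = (-75 - 1*(-45))*(-8*(-1)) = (-75 + 45)*8 = -30*8 = -240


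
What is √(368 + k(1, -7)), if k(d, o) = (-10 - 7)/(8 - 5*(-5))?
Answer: √400191/33 ≈ 19.170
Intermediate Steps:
k(d, o) = -17/33 (k(d, o) = -17/(8 + 25) = -17/33)
√(368 + k(1, -7)) = √(368 - 17/33) = √(12127/33) = √400191/33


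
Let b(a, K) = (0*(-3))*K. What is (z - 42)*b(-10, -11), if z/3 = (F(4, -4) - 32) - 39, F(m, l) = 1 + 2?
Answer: 0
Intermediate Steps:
b(a, K) = 0 (b(a, K) = 0*K = 0)
F(m, l) = 3
z = -204 (z = 3*((3 - 32) - 39) = 3*(-29 - 39) = 3*(-68) = -204)
(z - 42)*b(-10, -11) = (-204 - 42)*0 = -246*0 = 0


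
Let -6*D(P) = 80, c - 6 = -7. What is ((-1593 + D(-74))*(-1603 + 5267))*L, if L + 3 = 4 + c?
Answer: 0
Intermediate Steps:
c = -1 (c = 6 - 7 = -1)
D(P) = -40/3 (D(P) = -⅙*80 = -40/3)
L = 0 (L = -3 + (4 - 1) = -3 + 3 = 0)
((-1593 + D(-74))*(-1603 + 5267))*L = ((-1593 - 40/3)*(-1603 + 5267))*0 = -4819/3*3664*0 = -17656816/3*0 = 0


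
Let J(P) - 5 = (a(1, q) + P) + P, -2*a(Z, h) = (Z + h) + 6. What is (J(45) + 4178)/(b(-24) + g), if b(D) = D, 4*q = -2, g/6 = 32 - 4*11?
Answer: -5693/128 ≈ -44.477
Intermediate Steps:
g = -72 (g = 6*(32 - 4*11) = 6*(32 - 44) = 6*(-12) = -72)
q = -1/2 (q = (1/4)*(-2) = -1/2 ≈ -0.50000)
a(Z, h) = -3 - Z/2 - h/2 (a(Z, h) = -((Z + h) + 6)/2 = -(6 + Z + h)/2 = -3 - Z/2 - h/2)
J(P) = 7/4 + 2*P (J(P) = 5 + (((-3 - 1/2*1 - 1/2*(-1/2)) + P) + P) = 5 + (((-3 - 1/2 + 1/4) + P) + P) = 5 + ((-13/4 + P) + P) = 5 + (-13/4 + 2*P) = 7/4 + 2*P)
(J(45) + 4178)/(b(-24) + g) = ((7/4 + 2*45) + 4178)/(-24 - 72) = ((7/4 + 90) + 4178)/(-96) = (367/4 + 4178)*(-1/96) = (17079/4)*(-1/96) = -5693/128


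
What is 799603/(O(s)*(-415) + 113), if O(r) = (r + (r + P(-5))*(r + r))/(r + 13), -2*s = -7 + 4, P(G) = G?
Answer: 23188487/10747 ≈ 2157.7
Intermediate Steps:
s = 3/2 (s = -(-7 + 4)/2 = -1/2*(-3) = 3/2 ≈ 1.5000)
O(r) = (r + 2*r*(-5 + r))/(13 + r) (O(r) = (r + (r - 5)*(r + r))/(r + 13) = (r + (-5 + r)*(2*r))/(13 + r) = (r + 2*r*(-5 + r))/(13 + r))
799603/(O(s)*(-415) + 113) = 799603/((3*(-9 + 2*(3/2))/(2*(13 + 3/2)))*(-415) + 113) = 799603/((3*(-9 + 3)/(2*(29/2)))*(-415) + 113) = 799603/(((3/2)*(2/29)*(-6))*(-415) + 113) = 799603/(-18/29*(-415) + 113) = 799603/(7470/29 + 113) = 799603/(10747/29) = 799603*(29/10747) = 23188487/10747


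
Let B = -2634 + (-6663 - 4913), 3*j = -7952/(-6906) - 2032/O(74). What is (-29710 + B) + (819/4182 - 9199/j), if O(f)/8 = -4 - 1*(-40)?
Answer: -6691980247923/170515474 ≈ -39246.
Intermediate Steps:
O(f) = 288 (O(f) = 8*(-4 - 1*(-40)) = 8*(-4 + 40) = 8*36 = 288)
j = -122321/62154 (j = (-7952/(-6906) - 2032/288)/3 = (-7952*(-1/6906) - 2032*1/288)/3 = (3976/3453 - 127/18)/3 = (1/3)*(-122321/20718) = -122321/62154 ≈ -1.9680)
B = -14210 (B = -2634 - 11576 = -14210)
(-29710 + B) + (819/4182 - 9199/j) = (-29710 - 14210) + (819/4182 - 9199/(-122321/62154)) = -43920 + (819*(1/4182) - 9199*(-62154/122321)) = -43920 + (273/1394 + 571754646/122321) = -43920 + 797059370157/170515474 = -6691980247923/170515474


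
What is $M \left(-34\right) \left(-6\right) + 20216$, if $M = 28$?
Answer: $25928$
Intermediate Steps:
$M \left(-34\right) \left(-6\right) + 20216 = 28 \left(-34\right) \left(-6\right) + 20216 = \left(-952\right) \left(-6\right) + 20216 = 5712 + 20216 = 25928$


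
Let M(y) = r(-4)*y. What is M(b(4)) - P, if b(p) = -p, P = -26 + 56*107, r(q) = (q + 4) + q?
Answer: -5950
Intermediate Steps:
r(q) = 4 + 2*q (r(q) = (4 + q) + q = 4 + 2*q)
P = 5966 (P = -26 + 5992 = 5966)
M(y) = -4*y (M(y) = (4 + 2*(-4))*y = (4 - 8)*y = -4*y)
M(b(4)) - P = -(-4)*4 - 1*5966 = -4*(-4) - 5966 = 16 - 5966 = -5950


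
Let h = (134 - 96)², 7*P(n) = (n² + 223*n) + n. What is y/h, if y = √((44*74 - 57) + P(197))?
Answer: √737310/10108 ≈ 0.084949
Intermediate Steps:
P(n) = 32*n + n²/7 (P(n) = ((n² + 223*n) + n)/7 = (n² + 224*n)/7 = 32*n + n²/7)
h = 1444 (h = 38² = 1444)
y = √737310/7 (y = √((44*74 - 57) + (⅐)*197*(224 + 197)) = √((3256 - 57) + (⅐)*197*421) = √(3199 + 82937/7) = √(105330/7) = √737310/7 ≈ 122.67)
y/h = (√737310/7)/1444 = (√737310/7)*(1/1444) = √737310/10108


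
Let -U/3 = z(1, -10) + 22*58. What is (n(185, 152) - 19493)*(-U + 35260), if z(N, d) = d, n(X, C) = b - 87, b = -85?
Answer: -768075570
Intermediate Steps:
n(X, C) = -172 (n(X, C) = -85 - 87 = -172)
U = -3798 (U = -3*(-10 + 22*58) = -3*(-10 + 1276) = -3*1266 = -3798)
(n(185, 152) - 19493)*(-U + 35260) = (-172 - 19493)*(-1*(-3798) + 35260) = -19665*(3798 + 35260) = -19665*39058 = -768075570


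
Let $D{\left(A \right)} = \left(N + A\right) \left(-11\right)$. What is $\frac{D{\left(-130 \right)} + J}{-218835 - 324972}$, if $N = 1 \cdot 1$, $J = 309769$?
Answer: $- \frac{311188}{543807} \approx -0.57224$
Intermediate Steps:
$N = 1$
$D{\left(A \right)} = -11 - 11 A$ ($D{\left(A \right)} = \left(1 + A\right) \left(-11\right) = -11 - 11 A$)
$\frac{D{\left(-130 \right)} + J}{-218835 - 324972} = \frac{\left(-11 - -1430\right) + 309769}{-218835 - 324972} = \frac{\left(-11 + 1430\right) + 309769}{-543807} = \left(1419 + 309769\right) \left(- \frac{1}{543807}\right) = 311188 \left(- \frac{1}{543807}\right) = - \frac{311188}{543807}$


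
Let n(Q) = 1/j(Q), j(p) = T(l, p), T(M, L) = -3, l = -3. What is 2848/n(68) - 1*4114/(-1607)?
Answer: -13726094/1607 ≈ -8541.4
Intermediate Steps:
j(p) = -3
n(Q) = -⅓ (n(Q) = 1/(-3) = -⅓)
2848/n(68) - 1*4114/(-1607) = 2848/(-⅓) - 1*4114/(-1607) = 2848*(-3) - 4114*(-1/1607) = -8544 + 4114/1607 = -13726094/1607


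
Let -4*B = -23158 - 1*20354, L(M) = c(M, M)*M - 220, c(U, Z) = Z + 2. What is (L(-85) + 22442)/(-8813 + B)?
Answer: 29277/2065 ≈ 14.178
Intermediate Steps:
c(U, Z) = 2 + Z
L(M) = -220 + M*(2 + M) (L(M) = (2 + M)*M - 220 = M*(2 + M) - 220 = -220 + M*(2 + M))
B = 10878 (B = -(-23158 - 1*20354)/4 = -(-23158 - 20354)/4 = -1/4*(-43512) = 10878)
(L(-85) + 22442)/(-8813 + B) = ((-220 - 85*(2 - 85)) + 22442)/(-8813 + 10878) = ((-220 - 85*(-83)) + 22442)/2065 = ((-220 + 7055) + 22442)*(1/2065) = (6835 + 22442)*(1/2065) = 29277*(1/2065) = 29277/2065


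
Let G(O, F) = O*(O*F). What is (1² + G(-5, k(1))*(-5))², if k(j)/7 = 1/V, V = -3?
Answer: 770884/9 ≈ 85654.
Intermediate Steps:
k(j) = -7/3 (k(j) = 7/(-3) = 7*(-⅓) = -7/3)
G(O, F) = F*O² (G(O, F) = O*(F*O) = F*O²)
(1² + G(-5, k(1))*(-5))² = (1² - 7/3*(-5)²*(-5))² = (1 - 7/3*25*(-5))² = (1 - 175/3*(-5))² = (1 + 875/3)² = (878/3)² = 770884/9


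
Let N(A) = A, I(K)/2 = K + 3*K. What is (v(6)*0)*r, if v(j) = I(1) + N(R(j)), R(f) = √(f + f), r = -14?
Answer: 0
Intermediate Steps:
R(f) = √2*√f (R(f) = √(2*f) = √2*√f)
I(K) = 8*K (I(K) = 2*(K + 3*K) = 2*(4*K) = 8*K)
v(j) = 8 + √2*√j (v(j) = 8*1 + √2*√j = 8 + √2*√j)
(v(6)*0)*r = ((8 + √2*√6)*0)*(-14) = ((8 + 2*√3)*0)*(-14) = 0*(-14) = 0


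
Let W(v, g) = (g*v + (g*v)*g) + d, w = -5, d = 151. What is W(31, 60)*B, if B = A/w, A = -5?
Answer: 113611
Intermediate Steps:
B = 1 (B = -5/(-5) = -5*(-⅕) = 1)
W(v, g) = 151 + g*v + v*g² (W(v, g) = (g*v + (g*v)*g) + 151 = (g*v + v*g²) + 151 = 151 + g*v + v*g²)
W(31, 60)*B = (151 + 60*31 + 31*60²)*1 = (151 + 1860 + 31*3600)*1 = (151 + 1860 + 111600)*1 = 113611*1 = 113611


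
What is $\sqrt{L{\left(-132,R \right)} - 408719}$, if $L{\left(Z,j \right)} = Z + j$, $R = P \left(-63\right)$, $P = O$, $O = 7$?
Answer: $2 i \sqrt{102323} \approx 639.76 i$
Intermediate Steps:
$P = 7$
$R = -441$ ($R = 7 \left(-63\right) = -441$)
$\sqrt{L{\left(-132,R \right)} - 408719} = \sqrt{\left(-132 - 441\right) - 408719} = \sqrt{-573 - 408719} = \sqrt{-409292} = 2 i \sqrt{102323}$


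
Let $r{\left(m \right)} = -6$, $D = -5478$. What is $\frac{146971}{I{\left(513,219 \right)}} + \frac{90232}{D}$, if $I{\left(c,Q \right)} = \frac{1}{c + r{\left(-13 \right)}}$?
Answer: $\frac{204094614367}{2739} \approx 7.4514 \cdot 10^{7}$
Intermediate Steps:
$I{\left(c,Q \right)} = \frac{1}{-6 + c}$ ($I{\left(c,Q \right)} = \frac{1}{c - 6} = \frac{1}{-6 + c}$)
$\frac{146971}{I{\left(513,219 \right)}} + \frac{90232}{D} = \frac{146971}{\frac{1}{-6 + 513}} + \frac{90232}{-5478} = \frac{146971}{\frac{1}{507}} + 90232 \left(- \frac{1}{5478}\right) = 146971 \frac{1}{\frac{1}{507}} - \frac{45116}{2739} = 146971 \cdot 507 - \frac{45116}{2739} = 74514297 - \frac{45116}{2739} = \frac{204094614367}{2739}$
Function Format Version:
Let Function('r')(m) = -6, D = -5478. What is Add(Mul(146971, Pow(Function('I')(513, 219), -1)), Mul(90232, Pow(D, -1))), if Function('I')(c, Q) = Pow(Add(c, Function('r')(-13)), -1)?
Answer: Rational(204094614367, 2739) ≈ 7.4514e+7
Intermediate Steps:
Function('I')(c, Q) = Pow(Add(-6, c), -1) (Function('I')(c, Q) = Pow(Add(c, -6), -1) = Pow(Add(-6, c), -1))
Add(Mul(146971, Pow(Function('I')(513, 219), -1)), Mul(90232, Pow(D, -1))) = Add(Mul(146971, Pow(Pow(Add(-6, 513), -1), -1)), Mul(90232, Pow(-5478, -1))) = Add(Mul(146971, Pow(Pow(507, -1), -1)), Mul(90232, Rational(-1, 5478))) = Add(Mul(146971, Pow(Rational(1, 507), -1)), Rational(-45116, 2739)) = Add(Mul(146971, 507), Rational(-45116, 2739)) = Add(74514297, Rational(-45116, 2739)) = Rational(204094614367, 2739)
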